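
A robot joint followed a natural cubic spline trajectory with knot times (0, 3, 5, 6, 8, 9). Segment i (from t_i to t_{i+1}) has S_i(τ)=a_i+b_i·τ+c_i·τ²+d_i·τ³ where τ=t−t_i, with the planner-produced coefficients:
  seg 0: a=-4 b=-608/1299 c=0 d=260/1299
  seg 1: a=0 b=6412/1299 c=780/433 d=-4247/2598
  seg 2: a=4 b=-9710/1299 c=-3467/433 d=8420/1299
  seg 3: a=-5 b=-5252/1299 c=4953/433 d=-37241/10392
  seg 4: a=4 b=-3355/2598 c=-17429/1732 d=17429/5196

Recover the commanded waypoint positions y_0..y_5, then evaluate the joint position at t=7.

y_0 = S_0(0) = a_0 = -4
y_1 = S_1(0) = a_1 = 0
y_2 = S_2(0) = a_2 = 4
y_3 = S_3(0) = a_3 = -5
y_4 = S_4(0) = a_4 = 4
y_5 = S_4(1) = -4
t_q=7 is in segment 3 (τ=1); S_3(τ)=-4115/3464

y_0=-4 y_1=0 y_2=4 y_3=-5 y_4=4 y_5=-4
S(7) = -4115/3464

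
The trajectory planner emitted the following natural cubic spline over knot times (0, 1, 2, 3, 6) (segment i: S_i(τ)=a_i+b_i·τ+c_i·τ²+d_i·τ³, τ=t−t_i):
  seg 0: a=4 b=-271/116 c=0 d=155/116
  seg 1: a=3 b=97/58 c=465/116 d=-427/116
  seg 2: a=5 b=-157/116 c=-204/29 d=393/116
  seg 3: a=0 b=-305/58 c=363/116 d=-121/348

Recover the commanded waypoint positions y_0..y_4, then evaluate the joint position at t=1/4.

y_0 = S_0(0) = a_0 = 4
y_1 = S_1(0) = a_1 = 3
y_2 = S_2(0) = a_2 = 5
y_3 = S_3(0) = a_3 = 0
y_4 = S_3(3) = 3
t_q=1/4 is in segment 0 (τ=1/4); S_0(τ)=25515/7424

y_0=4 y_1=3 y_2=5 y_3=0 y_4=3
S(1/4) = 25515/7424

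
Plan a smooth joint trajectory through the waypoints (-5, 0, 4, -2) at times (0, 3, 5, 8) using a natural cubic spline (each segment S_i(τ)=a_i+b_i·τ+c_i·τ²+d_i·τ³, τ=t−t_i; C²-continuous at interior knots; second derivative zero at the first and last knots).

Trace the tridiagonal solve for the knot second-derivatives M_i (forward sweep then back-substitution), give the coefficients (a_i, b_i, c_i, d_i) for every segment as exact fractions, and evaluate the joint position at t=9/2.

Δ: Δ0=5/3, Δ1=2, Δ2=-2
row 1: diag=10, rhs=2; c'=1/5, d'=1/5
row 2: denom=10−2·1/5=48/5; d'=(-24−2·1/5)/(48/5)=-61/24
back: M2=-61/24
back: M1=1/5−1/5·-61/24=17/24
M: M0=0, M1=17/24, M2=-61/24, M3=0
seg 0: a=-5, c=M0/2=0, d=(M1−M0)/(6·3)=17/432, b=Δ0−h0·(2M0+M1)/6=21/16
seg 1: a=0, c=M1/2=17/48, d=(M2−M1)/(6·2)=-13/48, b=Δ1−h1·(2M1+M2)/6=19/8
seg 2: a=4, c=M2/2=-61/48, d=(M3−M2)/(6·3)=61/432, b=Δ2−h2·(2M2+M3)/6=13/24
t_q=9/2 → seg 1, τ=3/2; S=0+19/8·τ+17/48·τ²+-13/48·τ³=441/128

  seg 0: a=-5 b=21/16 c=0 d=17/432
  seg 1: a=0 b=19/8 c=17/48 d=-13/48
  seg 2: a=4 b=13/24 c=-61/48 d=61/432
S(9/2) = 441/128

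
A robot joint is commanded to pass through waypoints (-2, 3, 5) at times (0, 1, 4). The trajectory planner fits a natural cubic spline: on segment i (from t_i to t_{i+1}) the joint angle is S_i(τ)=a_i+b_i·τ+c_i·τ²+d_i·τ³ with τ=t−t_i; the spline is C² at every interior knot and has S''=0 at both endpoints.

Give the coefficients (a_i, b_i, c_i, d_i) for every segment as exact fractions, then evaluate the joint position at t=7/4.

  seg 0: a=-2 b=133/24 c=0 d=-13/24
  seg 1: a=3 b=47/12 c=-13/8 d=13/72
S(7/4) = 2611/512

Δ: Δ0=5, Δ1=2/3
row 1: diag=8, rhs=-26; c'=3/8, d'=-13/4
back: M1=-13/4
M: M0=0, M1=-13/4, M2=0
seg 0: a=-2, c=M0/2=0, d=(M1−M0)/(6·1)=-13/24, b=Δ0−h0·(2M0+M1)/6=133/24
seg 1: a=3, c=M1/2=-13/8, d=(M2−M1)/(6·3)=13/72, b=Δ1−h1·(2M1+M2)/6=47/12
t_q=7/4 → seg 1, τ=3/4; S=3+47/12·τ+-13/8·τ²+13/72·τ³=2611/512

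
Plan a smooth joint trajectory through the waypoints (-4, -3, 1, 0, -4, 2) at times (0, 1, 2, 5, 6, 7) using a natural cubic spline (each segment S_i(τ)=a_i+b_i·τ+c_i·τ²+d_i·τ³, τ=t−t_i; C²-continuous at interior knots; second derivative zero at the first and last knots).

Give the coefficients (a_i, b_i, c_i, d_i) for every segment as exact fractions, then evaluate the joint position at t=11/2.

Δ: Δ0=1, Δ1=4, Δ2=-1/3, Δ3=-4, Δ4=6
row 1: diag=4, rhs=18; c'=1/4, d'=9/2
row 2: denom=8−1·1/4=31/4; d'=(-26−1·9/2)/(31/4)=-122/31
row 3: denom=8−3·12/31=212/31; d'=(-22−3·-122/31)/(212/31)=-79/53
row 4: denom=4−1·31/212=817/212; d'=(60−1·-79/53)/(817/212)=13036/817
back: M4=13036/817
back: M3=-79/53−31/212·13036/817=-3124/817
back: M2=-122/31−12/31·-3124/817=-2006/817
back: M1=9/2−1/4·-2006/817=4178/817
M: M0=0, M1=4178/817, M2=-2006/817, M3=-3124/817, M4=13036/817, M5=0
seg 0: a=-4, c=M0/2=0, d=(M1−M0)/(6·1)=2089/2451, b=Δ0−h0·(2M0+M1)/6=362/2451
seg 1: a=-3, c=M1/2=2089/817, d=(M2−M1)/(6·1)=-3092/2451, b=Δ1−h1·(2M1+M2)/6=6629/2451
seg 2: a=1, c=M2/2=-1003/817, d=(M3−M2)/(6·3)=-13/171, b=Δ2−h2·(2M2+M3)/6=9887/2451
seg 3: a=0, c=M3/2=-1562/817, d=(M4−M3)/(6·1)=8080/2451, b=Δ3−h3·(2M3+M4)/6=-13198/2451
seg 4: a=-4, c=M4/2=6518/817, d=(M5−M4)/(6·1)=-6518/2451, b=Δ4−h4·(2M4+M5)/6=1670/2451
t_q=11/2 → seg 3, τ=1/2; S=0+-13198/2451·τ+-1562/817·τ²+8080/2451·τ³=-4507/1634

  seg 0: a=-4 b=362/2451 c=0 d=2089/2451
  seg 1: a=-3 b=6629/2451 c=2089/817 d=-3092/2451
  seg 2: a=1 b=9887/2451 c=-1003/817 d=-13/171
  seg 3: a=0 b=-13198/2451 c=-1562/817 d=8080/2451
  seg 4: a=-4 b=1670/2451 c=6518/817 d=-6518/2451
S(11/2) = -4507/1634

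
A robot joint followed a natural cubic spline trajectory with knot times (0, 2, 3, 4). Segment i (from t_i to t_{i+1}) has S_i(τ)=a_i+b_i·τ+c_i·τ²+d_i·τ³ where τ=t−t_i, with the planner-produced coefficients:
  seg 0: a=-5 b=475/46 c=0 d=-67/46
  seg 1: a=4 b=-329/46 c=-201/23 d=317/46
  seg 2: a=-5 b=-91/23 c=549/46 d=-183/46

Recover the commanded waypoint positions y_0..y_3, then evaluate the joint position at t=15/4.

y_0=-5 y_1=4 y_2=-5 y_3=-1
S(15/4) = -8633/2944

y_0 = S_0(0) = a_0 = -5
y_1 = S_1(0) = a_1 = 4
y_2 = S_2(0) = a_2 = -5
y_3 = S_2(1) = -1
t_q=15/4 is in segment 2 (τ=3/4); S_2(τ)=-8633/2944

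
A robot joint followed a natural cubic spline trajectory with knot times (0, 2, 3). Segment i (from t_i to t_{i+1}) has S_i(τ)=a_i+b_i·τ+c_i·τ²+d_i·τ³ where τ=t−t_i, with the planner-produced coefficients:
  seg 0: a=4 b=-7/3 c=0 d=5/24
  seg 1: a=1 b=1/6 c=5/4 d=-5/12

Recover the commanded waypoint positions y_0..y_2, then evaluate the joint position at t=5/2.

y_0 = S_0(0) = a_0 = 4
y_1 = S_1(0) = a_1 = 1
y_2 = S_1(1) = 2
t_q=5/2 is in segment 1 (τ=1/2); S_1(τ)=43/32

y_0=4 y_1=1 y_2=2
S(5/2) = 43/32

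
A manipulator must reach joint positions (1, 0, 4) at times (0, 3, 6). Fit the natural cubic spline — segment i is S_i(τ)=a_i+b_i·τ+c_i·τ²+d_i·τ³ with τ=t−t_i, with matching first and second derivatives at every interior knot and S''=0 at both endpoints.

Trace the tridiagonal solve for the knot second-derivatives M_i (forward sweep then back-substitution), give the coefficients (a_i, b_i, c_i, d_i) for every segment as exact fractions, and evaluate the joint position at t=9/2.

Δ: Δ0=-1/3, Δ1=4/3
row 1: diag=12, rhs=10; c'=1/4, d'=5/6
back: M1=5/6
M: M0=0, M1=5/6, M2=0
seg 0: a=1, c=M0/2=0, d=(M1−M0)/(6·3)=5/108, b=Δ0−h0·(2M0+M1)/6=-3/4
seg 1: a=0, c=M1/2=5/12, d=(M2−M1)/(6·3)=-5/108, b=Δ1−h1·(2M1+M2)/6=1/2
t_q=9/2 → seg 1, τ=3/2; S=0+1/2·τ+5/12·τ²+-5/108·τ³=49/32

  seg 0: a=1 b=-3/4 c=0 d=5/108
  seg 1: a=0 b=1/2 c=5/12 d=-5/108
S(9/2) = 49/32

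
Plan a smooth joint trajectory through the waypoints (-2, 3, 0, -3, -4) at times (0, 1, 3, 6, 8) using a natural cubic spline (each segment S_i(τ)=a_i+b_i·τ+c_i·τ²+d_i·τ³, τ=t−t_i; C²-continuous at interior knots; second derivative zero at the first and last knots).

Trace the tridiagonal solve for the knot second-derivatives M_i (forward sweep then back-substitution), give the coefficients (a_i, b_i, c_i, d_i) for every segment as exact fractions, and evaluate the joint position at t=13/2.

  seg 0: a=-2 b=6257/1012 c=0 d=-1197/1012
  seg 1: a=3 b=1333/506 c=-3591/1012 d=1499/2024
  seg 2: a=0 b=-676/253 c=453/506 d=-57/506
  seg 3: a=-3 b=-173/506 c=-30/253 d=5/253
S(13/2) = -6473/2024

Δ: Δ0=5, Δ1=-3/2, Δ2=-1, Δ3=-1/2
row 1: diag=6, rhs=-39; c'=1/3, d'=-13/2
row 2: denom=10−2·1/3=28/3; d'=(3−2·-13/2)/(28/3)=12/7
row 3: denom=10−3·9/28=253/28; d'=(3−3·12/7)/(253/28)=-60/253
back: M3=-60/253
back: M2=12/7−9/28·-60/253=453/253
back: M1=-13/2−1/3·453/253=-3591/506
M: M0=0, M1=-3591/506, M2=453/253, M3=-60/253, M4=0
seg 0: a=-2, c=M0/2=0, d=(M1−M0)/(6·1)=-1197/1012, b=Δ0−h0·(2M0+M1)/6=6257/1012
seg 1: a=3, c=M1/2=-3591/1012, d=(M2−M1)/(6·2)=1499/2024, b=Δ1−h1·(2M1+M2)/6=1333/506
seg 2: a=0, c=M2/2=453/506, d=(M3−M2)/(6·3)=-57/506, b=Δ2−h2·(2M2+M3)/6=-676/253
seg 3: a=-3, c=M3/2=-30/253, d=(M4−M3)/(6·2)=5/253, b=Δ3−h3·(2M3+M4)/6=-173/506
t_q=13/2 → seg 3, τ=1/2; S=-3+-173/506·τ+-30/253·τ²+5/253·τ³=-6473/2024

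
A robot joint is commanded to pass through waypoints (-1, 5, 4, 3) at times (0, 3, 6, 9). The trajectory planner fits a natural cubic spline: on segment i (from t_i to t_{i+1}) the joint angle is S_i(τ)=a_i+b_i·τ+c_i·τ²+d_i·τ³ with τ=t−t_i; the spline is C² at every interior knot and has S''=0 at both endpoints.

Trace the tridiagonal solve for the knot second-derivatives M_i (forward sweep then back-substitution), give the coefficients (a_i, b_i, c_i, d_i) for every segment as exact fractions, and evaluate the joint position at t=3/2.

  seg 0: a=-1 b=118/45 c=0 d=-28/405
  seg 1: a=5 b=34/45 c=-28/45 d=7/81
  seg 2: a=4 b=-29/45 c=7/45 d=-7/405
S(3/2) = 27/10

Δ: Δ0=2, Δ1=-1/3, Δ2=-1/3
row 1: diag=12, rhs=-14; c'=1/4, d'=-7/6
row 2: denom=12−3·1/4=45/4; d'=(0−3·-7/6)/(45/4)=14/45
back: M2=14/45
back: M1=-7/6−1/4·14/45=-56/45
M: M0=0, M1=-56/45, M2=14/45, M3=0
seg 0: a=-1, c=M0/2=0, d=(M1−M0)/(6·3)=-28/405, b=Δ0−h0·(2M0+M1)/6=118/45
seg 1: a=5, c=M1/2=-28/45, d=(M2−M1)/(6·3)=7/81, b=Δ1−h1·(2M1+M2)/6=34/45
seg 2: a=4, c=M2/2=7/45, d=(M3−M2)/(6·3)=-7/405, b=Δ2−h2·(2M2+M3)/6=-29/45
t_q=3/2 → seg 0, τ=3/2; S=-1+118/45·τ+0·τ²+-28/405·τ³=27/10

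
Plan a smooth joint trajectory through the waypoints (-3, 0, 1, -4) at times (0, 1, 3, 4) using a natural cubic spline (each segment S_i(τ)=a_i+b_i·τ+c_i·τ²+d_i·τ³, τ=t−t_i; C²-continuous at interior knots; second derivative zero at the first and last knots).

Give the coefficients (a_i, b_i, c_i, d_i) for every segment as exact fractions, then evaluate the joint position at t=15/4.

Δ: Δ0=3, Δ1=1/2, Δ2=-5
row 1: diag=6, rhs=-15; c'=1/3, d'=-5/2
row 2: denom=6−2·1/3=16/3; d'=(-33−2·-5/2)/(16/3)=-21/4
back: M2=-21/4
back: M1=-5/2−1/3·-21/4=-3/4
M: M0=0, M1=-3/4, M2=-21/4, M3=0
seg 0: a=-3, c=M0/2=0, d=(M1−M0)/(6·1)=-1/8, b=Δ0−h0·(2M0+M1)/6=25/8
seg 1: a=0, c=M1/2=-3/8, d=(M2−M1)/(6·2)=-3/8, b=Δ1−h1·(2M1+M2)/6=11/4
seg 2: a=1, c=M2/2=-21/8, d=(M3−M2)/(6·1)=7/8, b=Δ2−h2·(2M2+M3)/6=-13/4
t_q=15/4 → seg 2, τ=3/4; S=1+-13/4·τ+-21/8·τ²+7/8·τ³=-1303/512

  seg 0: a=-3 b=25/8 c=0 d=-1/8
  seg 1: a=0 b=11/4 c=-3/8 d=-3/8
  seg 2: a=1 b=-13/4 c=-21/8 d=7/8
S(15/4) = -1303/512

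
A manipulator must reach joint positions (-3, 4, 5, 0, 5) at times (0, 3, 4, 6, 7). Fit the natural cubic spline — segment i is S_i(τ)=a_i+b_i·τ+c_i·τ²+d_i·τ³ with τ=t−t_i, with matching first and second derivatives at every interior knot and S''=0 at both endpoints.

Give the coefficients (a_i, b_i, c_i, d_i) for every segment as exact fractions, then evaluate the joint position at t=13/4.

Δ: Δ0=7/3, Δ1=1, Δ2=-5/2, Δ3=5
row 1: diag=8, rhs=-8; c'=1/8, d'=-1
row 2: denom=6−1·1/8=47/8; d'=(-21−1·-1)/(47/8)=-160/47
row 3: denom=6−2·16/47=250/47; d'=(45−2·-160/47)/(250/47)=487/50
back: M3=487/50
back: M2=-160/47−16/47·487/50=-168/25
back: M1=-1−1/8·-168/25=-4/25
M: M0=0, M1=-4/25, M2=-168/25, M3=487/50, M4=0
seg 0: a=-3, c=M0/2=0, d=(M1−M0)/(6·3)=-2/225, b=Δ0−h0·(2M0+M1)/6=181/75
seg 1: a=4, c=M1/2=-2/25, d=(M2−M1)/(6·1)=-82/75, b=Δ1−h1·(2M1+M2)/6=163/75
seg 2: a=5, c=M2/2=-84/25, d=(M3−M2)/(6·2)=823/600, b=Δ2−h2·(2M2+M3)/6=-19/15
seg 3: a=0, c=M3/2=487/100, d=(M4−M3)/(6·1)=-487/300, b=Δ3−h3·(2M3+M4)/6=263/150
t_q=13/4 → seg 1, τ=1/4; S=4+163/75·τ+-2/25·τ²+-82/75·τ³=3617/800

  seg 0: a=-3 b=181/75 c=0 d=-2/225
  seg 1: a=4 b=163/75 c=-2/25 d=-82/75
  seg 2: a=5 b=-19/15 c=-84/25 d=823/600
  seg 3: a=0 b=263/150 c=487/100 d=-487/300
S(13/4) = 3617/800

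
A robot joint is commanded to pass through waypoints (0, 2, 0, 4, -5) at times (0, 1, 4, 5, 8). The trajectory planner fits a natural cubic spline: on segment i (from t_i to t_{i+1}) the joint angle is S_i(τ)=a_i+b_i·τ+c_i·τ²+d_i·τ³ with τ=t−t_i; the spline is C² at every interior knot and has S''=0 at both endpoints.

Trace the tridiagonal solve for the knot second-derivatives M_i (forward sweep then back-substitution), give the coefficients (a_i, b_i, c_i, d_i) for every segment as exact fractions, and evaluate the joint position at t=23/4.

  seg 0: a=0 b=1165/432 c=0 d=-301/432
  seg 1: a=2 b=131/216 c=-301/144 d=2159/3888
  seg 2: a=0 b=1321/432 c=157/54 d=-283/144
  seg 3: a=4 b=643/216 c=-1291/432 d=1291/3888
S(23/4) = 14413/3072

Δ: Δ0=2, Δ1=-2/3, Δ2=4, Δ3=-3
row 1: diag=8, rhs=-16; c'=3/8, d'=-2
row 2: denom=8−3·3/8=55/8; d'=(28−3·-2)/(55/8)=272/55
row 3: denom=8−1·8/55=432/55; d'=(-42−1·272/55)/(432/55)=-1291/216
back: M3=-1291/216
back: M2=272/55−8/55·-1291/216=157/27
back: M1=-2−3/8·157/27=-301/72
M: M0=0, M1=-301/72, M2=157/27, M3=-1291/216, M4=0
seg 0: a=0, c=M0/2=0, d=(M1−M0)/(6·1)=-301/432, b=Δ0−h0·(2M0+M1)/6=1165/432
seg 1: a=2, c=M1/2=-301/144, d=(M2−M1)/(6·3)=2159/3888, b=Δ1−h1·(2M1+M2)/6=131/216
seg 2: a=0, c=M2/2=157/54, d=(M3−M2)/(6·1)=-283/144, b=Δ2−h2·(2M2+M3)/6=1321/432
seg 3: a=4, c=M3/2=-1291/432, d=(M4−M3)/(6·3)=1291/3888, b=Δ3−h3·(2M3+M4)/6=643/216
t_q=23/4 → seg 3, τ=3/4; S=4+643/216·τ+-1291/432·τ²+1291/3888·τ³=14413/3072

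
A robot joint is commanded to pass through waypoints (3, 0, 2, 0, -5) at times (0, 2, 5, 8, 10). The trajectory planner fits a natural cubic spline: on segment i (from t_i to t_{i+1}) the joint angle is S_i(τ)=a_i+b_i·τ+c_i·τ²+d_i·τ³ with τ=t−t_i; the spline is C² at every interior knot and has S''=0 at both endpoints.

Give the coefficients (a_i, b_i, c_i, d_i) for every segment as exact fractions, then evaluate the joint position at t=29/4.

  seg 0: a=3 b=-343/170 c=0 d=11/85
  seg 1: a=0 b=-79/170 c=66/85 d=-611/4590
  seg 2: a=2 b=3/5 c=-43/102 d=-1/4590
  seg 3: a=0 b=-329/170 c=-36/85 d=6/85
S(29/4) = 13201/10880

Δ: Δ0=-3/2, Δ1=2/3, Δ2=-2/3, Δ3=-5/2
row 1: diag=10, rhs=13; c'=3/10, d'=13/10
row 2: denom=12−3·3/10=111/10; d'=(-8−3·13/10)/(111/10)=-119/111
row 3: denom=10−3·10/37=340/37; d'=(-11−3·-119/111)/(340/37)=-72/85
back: M3=-72/85
back: M2=-119/111−10/37·-72/85=-43/51
back: M1=13/10−3/10·-43/51=132/85
M: M0=0, M1=132/85, M2=-43/51, M3=-72/85, M4=0
seg 0: a=3, c=M0/2=0, d=(M1−M0)/(6·2)=11/85, b=Δ0−h0·(2M0+M1)/6=-343/170
seg 1: a=0, c=M1/2=66/85, d=(M2−M1)/(6·3)=-611/4590, b=Δ1−h1·(2M1+M2)/6=-79/170
seg 2: a=2, c=M2/2=-43/102, d=(M3−M2)/(6·3)=-1/4590, b=Δ2−h2·(2M2+M3)/6=3/5
seg 3: a=0, c=M3/2=-36/85, d=(M4−M3)/(6·2)=6/85, b=Δ3−h3·(2M3+M4)/6=-329/170
t_q=29/4 → seg 2, τ=9/4; S=2+3/5·τ+-43/102·τ²+-1/4590·τ³=13201/10880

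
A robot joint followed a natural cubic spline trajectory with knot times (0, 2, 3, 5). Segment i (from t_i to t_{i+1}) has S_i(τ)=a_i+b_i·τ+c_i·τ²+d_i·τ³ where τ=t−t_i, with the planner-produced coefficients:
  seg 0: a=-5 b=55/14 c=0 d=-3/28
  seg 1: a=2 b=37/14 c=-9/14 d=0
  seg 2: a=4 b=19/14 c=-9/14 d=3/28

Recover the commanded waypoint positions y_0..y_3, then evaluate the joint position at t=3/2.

y_0 = S_0(0) = a_0 = -5
y_1 = S_1(0) = a_1 = 2
y_2 = S_2(0) = a_2 = 4
y_3 = S_2(2) = 5
t_q=3/2 is in segment 0 (τ=3/2); S_0(τ)=17/32

y_0=-5 y_1=2 y_2=4 y_3=5
S(3/2) = 17/32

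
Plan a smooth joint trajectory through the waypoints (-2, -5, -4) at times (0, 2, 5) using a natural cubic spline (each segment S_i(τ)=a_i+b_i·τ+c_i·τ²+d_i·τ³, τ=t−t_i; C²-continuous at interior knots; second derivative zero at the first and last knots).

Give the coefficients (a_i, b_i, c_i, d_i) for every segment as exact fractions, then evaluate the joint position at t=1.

Δ: Δ0=-3/2, Δ1=1/3
row 1: diag=10, rhs=11; c'=3/10, d'=11/10
back: M1=11/10
M: M0=0, M1=11/10, M2=0
seg 0: a=-2, c=M0/2=0, d=(M1−M0)/(6·2)=11/120, b=Δ0−h0·(2M0+M1)/6=-28/15
seg 1: a=-5, c=M1/2=11/20, d=(M2−M1)/(6·3)=-11/180, b=Δ1−h1·(2M1+M2)/6=-23/30
t_q=1 → seg 0, τ=1; S=-2+-28/15·τ+0·τ²+11/120·τ³=-151/40

  seg 0: a=-2 b=-28/15 c=0 d=11/120
  seg 1: a=-5 b=-23/30 c=11/20 d=-11/180
S(1) = -151/40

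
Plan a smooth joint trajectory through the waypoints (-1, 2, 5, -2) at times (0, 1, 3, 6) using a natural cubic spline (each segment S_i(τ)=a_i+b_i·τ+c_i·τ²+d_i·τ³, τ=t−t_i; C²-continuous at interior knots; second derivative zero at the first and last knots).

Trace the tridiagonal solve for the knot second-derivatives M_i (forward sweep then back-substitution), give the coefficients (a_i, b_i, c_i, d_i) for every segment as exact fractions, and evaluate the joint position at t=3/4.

  seg 0: a=-1 b=263/84 c=0 d=-11/84
  seg 1: a=2 b=115/42 c=-11/28 d=-19/168
  seg 2: a=5 b=-4/21 c=-15/14 d=5/42
S(3/4) = 331/256

Δ: Δ0=3, Δ1=3/2, Δ2=-7/3
row 1: diag=6, rhs=-9; c'=1/3, d'=-3/2
row 2: denom=10−2·1/3=28/3; d'=(-23−2·-3/2)/(28/3)=-15/7
back: M2=-15/7
back: M1=-3/2−1/3·-15/7=-11/14
M: M0=0, M1=-11/14, M2=-15/7, M3=0
seg 0: a=-1, c=M0/2=0, d=(M1−M0)/(6·1)=-11/84, b=Δ0−h0·(2M0+M1)/6=263/84
seg 1: a=2, c=M1/2=-11/28, d=(M2−M1)/(6·2)=-19/168, b=Δ1−h1·(2M1+M2)/6=115/42
seg 2: a=5, c=M2/2=-15/14, d=(M3−M2)/(6·3)=5/42, b=Δ2−h2·(2M2+M3)/6=-4/21
t_q=3/4 → seg 0, τ=3/4; S=-1+263/84·τ+0·τ²+-11/84·τ³=331/256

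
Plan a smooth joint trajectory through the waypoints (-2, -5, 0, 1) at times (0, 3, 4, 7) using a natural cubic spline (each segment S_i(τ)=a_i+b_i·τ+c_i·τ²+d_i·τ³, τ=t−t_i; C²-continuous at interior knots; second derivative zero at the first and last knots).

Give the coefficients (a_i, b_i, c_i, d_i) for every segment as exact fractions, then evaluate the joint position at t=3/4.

  seg 0: a=-2 b=-221/63 c=0 d=158/567
  seg 1: a=-5 b=253/63 c=158/63 d=-32/21
  seg 2: a=0 b=281/63 c=-130/63 d=130/567
S(3/4) = -1011/224

Δ: Δ0=-1, Δ1=5, Δ2=1/3
row 1: diag=8, rhs=36; c'=1/8, d'=9/2
row 2: denom=8−1·1/8=63/8; d'=(-28−1·9/2)/(63/8)=-260/63
back: M2=-260/63
back: M1=9/2−1/8·-260/63=316/63
M: M0=0, M1=316/63, M2=-260/63, M3=0
seg 0: a=-2, c=M0/2=0, d=(M1−M0)/(6·3)=158/567, b=Δ0−h0·(2M0+M1)/6=-221/63
seg 1: a=-5, c=M1/2=158/63, d=(M2−M1)/(6·1)=-32/21, b=Δ1−h1·(2M1+M2)/6=253/63
seg 2: a=0, c=M2/2=-130/63, d=(M3−M2)/(6·3)=130/567, b=Δ2−h2·(2M2+M3)/6=281/63
t_q=3/4 → seg 0, τ=3/4; S=-2+-221/63·τ+0·τ²+158/567·τ³=-1011/224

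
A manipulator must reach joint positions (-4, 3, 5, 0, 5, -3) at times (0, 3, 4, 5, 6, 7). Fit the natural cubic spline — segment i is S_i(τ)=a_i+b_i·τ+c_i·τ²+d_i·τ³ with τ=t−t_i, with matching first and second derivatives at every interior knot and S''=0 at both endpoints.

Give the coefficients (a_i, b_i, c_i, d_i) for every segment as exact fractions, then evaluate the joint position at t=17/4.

  seg 0: a=-4 b=1777/1299 c=0 d=418/3897
  seg 1: a=3 b=5539/1299 c=418/433 d=-4195/1299
  seg 2: a=5 b=-4538/1299 c=-3777/433 d=9374/1299
  seg 3: a=0 b=922/1299 c=5597/433 d=-11218/1299
  seg 4: a=5 b=850/1299 c=-5621/433 d=5621/1299
S(17/4) = 51187/13856

Δ: Δ0=7/3, Δ1=2, Δ2=-5, Δ3=5, Δ4=-8
row 1: diag=8, rhs=-2; c'=1/8, d'=-1/4
row 2: denom=4−1·1/8=31/8; d'=(-42−1·-1/4)/(31/8)=-334/31
row 3: denom=4−1·8/31=116/31; d'=(60−1·-334/31)/(116/31)=1097/58
row 4: denom=4−1·31/116=433/116; d'=(-78−1·1097/58)/(433/116)=-11242/433
back: M4=-11242/433
back: M3=1097/58−31/116·-11242/433=11194/433
back: M2=-334/31−8/31·11194/433=-7554/433
back: M1=-1/4−1/8·-7554/433=836/433
M: M0=0, M1=836/433, M2=-7554/433, M3=11194/433, M4=-11242/433, M5=0
seg 0: a=-4, c=M0/2=0, d=(M1−M0)/(6·3)=418/3897, b=Δ0−h0·(2M0+M1)/6=1777/1299
seg 1: a=3, c=M1/2=418/433, d=(M2−M1)/(6·1)=-4195/1299, b=Δ1−h1·(2M1+M2)/6=5539/1299
seg 2: a=5, c=M2/2=-3777/433, d=(M3−M2)/(6·1)=9374/1299, b=Δ2−h2·(2M2+M3)/6=-4538/1299
seg 3: a=0, c=M3/2=5597/433, d=(M4−M3)/(6·1)=-11218/1299, b=Δ3−h3·(2M3+M4)/6=922/1299
seg 4: a=5, c=M4/2=-5621/433, d=(M5−M4)/(6·1)=5621/1299, b=Δ4−h4·(2M4+M5)/6=850/1299
t_q=17/4 → seg 2, τ=1/4; S=5+-4538/1299·τ+-3777/433·τ²+9374/1299·τ³=51187/13856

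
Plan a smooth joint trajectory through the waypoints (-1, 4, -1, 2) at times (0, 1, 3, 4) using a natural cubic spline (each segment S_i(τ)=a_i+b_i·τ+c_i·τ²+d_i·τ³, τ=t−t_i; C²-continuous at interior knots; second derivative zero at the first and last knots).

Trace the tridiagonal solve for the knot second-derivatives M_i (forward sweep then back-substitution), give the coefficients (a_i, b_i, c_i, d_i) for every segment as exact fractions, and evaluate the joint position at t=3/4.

Δ: Δ0=5, Δ1=-5/2, Δ2=3
row 1: diag=6, rhs=-45; c'=1/3, d'=-15/2
row 2: denom=6−2·1/3=16/3; d'=(33−2·-15/2)/(16/3)=9
back: M2=9
back: M1=-15/2−1/3·9=-21/2
M: M0=0, M1=-21/2, M2=9, M3=0
seg 0: a=-1, c=M0/2=0, d=(M1−M0)/(6·1)=-7/4, b=Δ0−h0·(2M0+M1)/6=27/4
seg 1: a=4, c=M1/2=-21/4, d=(M2−M1)/(6·2)=13/8, b=Δ1−h1·(2M1+M2)/6=3/2
seg 2: a=-1, c=M2/2=9/2, d=(M3−M2)/(6·1)=-3/2, b=Δ2−h2·(2M2+M3)/6=0
t_q=3/4 → seg 0, τ=3/4; S=-1+27/4·τ+0·τ²+-7/4·τ³=851/256

  seg 0: a=-1 b=27/4 c=0 d=-7/4
  seg 1: a=4 b=3/2 c=-21/4 d=13/8
  seg 2: a=-1 b=0 c=9/2 d=-3/2
S(3/4) = 851/256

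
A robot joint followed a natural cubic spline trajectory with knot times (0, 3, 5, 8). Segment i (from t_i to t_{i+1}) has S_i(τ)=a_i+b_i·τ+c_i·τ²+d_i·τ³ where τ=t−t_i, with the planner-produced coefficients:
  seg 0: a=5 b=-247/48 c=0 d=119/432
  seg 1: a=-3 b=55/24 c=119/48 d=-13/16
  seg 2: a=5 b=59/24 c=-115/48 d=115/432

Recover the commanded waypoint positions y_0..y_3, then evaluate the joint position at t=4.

y_0=5 y_1=-3 y_2=5 y_3=-2
S(4) = 23/24

y_0 = S_0(0) = a_0 = 5
y_1 = S_1(0) = a_1 = -3
y_2 = S_2(0) = a_2 = 5
y_3 = S_2(3) = -2
t_q=4 is in segment 1 (τ=1); S_1(τ)=23/24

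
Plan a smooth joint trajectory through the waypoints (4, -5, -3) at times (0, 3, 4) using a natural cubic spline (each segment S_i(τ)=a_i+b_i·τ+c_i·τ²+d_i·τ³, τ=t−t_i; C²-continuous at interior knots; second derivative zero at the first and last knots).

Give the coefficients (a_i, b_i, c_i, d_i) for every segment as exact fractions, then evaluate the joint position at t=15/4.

Δ: Δ0=-3, Δ1=2
row 1: diag=8, rhs=30; c'=1/8, d'=15/4
back: M1=15/4
M: M0=0, M1=15/4, M2=0
seg 0: a=4, c=M0/2=0, d=(M1−M0)/(6·3)=5/24, b=Δ0−h0·(2M0+M1)/6=-39/8
seg 1: a=-5, c=M1/2=15/8, d=(M2−M1)/(6·1)=-5/8, b=Δ1−h1·(2M1+M2)/6=3/4
t_q=15/4 → seg 1, τ=3/4; S=-5+3/4·τ+15/8·τ²+-5/8·τ³=-1867/512

  seg 0: a=4 b=-39/8 c=0 d=5/24
  seg 1: a=-5 b=3/4 c=15/8 d=-5/8
S(15/4) = -1867/512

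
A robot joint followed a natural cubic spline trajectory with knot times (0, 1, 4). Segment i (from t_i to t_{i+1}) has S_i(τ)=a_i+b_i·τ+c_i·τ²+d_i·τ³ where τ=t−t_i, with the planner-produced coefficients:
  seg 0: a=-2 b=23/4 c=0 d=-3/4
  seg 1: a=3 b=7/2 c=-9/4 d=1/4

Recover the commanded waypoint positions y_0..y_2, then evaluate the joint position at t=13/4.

y_0=-2 y_1=3 y_2=0
S(13/4) = 597/256

y_0 = S_0(0) = a_0 = -2
y_1 = S_1(0) = a_1 = 3
y_2 = S_1(3) = 0
t_q=13/4 is in segment 1 (τ=9/4); S_1(τ)=597/256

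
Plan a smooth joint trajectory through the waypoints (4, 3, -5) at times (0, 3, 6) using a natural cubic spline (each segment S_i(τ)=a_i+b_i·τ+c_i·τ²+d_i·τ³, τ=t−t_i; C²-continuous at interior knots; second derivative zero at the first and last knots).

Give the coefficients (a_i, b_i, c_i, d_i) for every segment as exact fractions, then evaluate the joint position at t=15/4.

Δ: Δ0=-1/3, Δ1=-8/3
row 1: diag=12, rhs=-14; c'=1/4, d'=-7/6
back: M1=-7/6
M: M0=0, M1=-7/6, M2=0
seg 0: a=4, c=M0/2=0, d=(M1−M0)/(6·3)=-7/108, b=Δ0−h0·(2M0+M1)/6=1/4
seg 1: a=3, c=M1/2=-7/12, d=(M2−M1)/(6·3)=7/108, b=Δ1−h1·(2M1+M2)/6=-3/2
t_q=15/4 → seg 1, τ=3/4; S=3+-3/2·τ+-7/12·τ²+7/108·τ³=403/256

  seg 0: a=4 b=1/4 c=0 d=-7/108
  seg 1: a=3 b=-3/2 c=-7/12 d=7/108
S(15/4) = 403/256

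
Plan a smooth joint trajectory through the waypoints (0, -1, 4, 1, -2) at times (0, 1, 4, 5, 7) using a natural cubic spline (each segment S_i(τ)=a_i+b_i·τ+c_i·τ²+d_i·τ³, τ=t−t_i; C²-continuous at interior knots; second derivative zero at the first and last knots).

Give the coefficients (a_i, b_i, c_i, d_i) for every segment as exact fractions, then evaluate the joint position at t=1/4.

Δ: Δ0=-1, Δ1=5/3, Δ2=-3, Δ3=-3/2
row 1: diag=8, rhs=16; c'=3/8, d'=2
row 2: denom=8−3·3/8=55/8; d'=(-28−3·2)/(55/8)=-272/55
row 3: denom=6−1·8/55=322/55; d'=(9−1·-272/55)/(322/55)=767/322
back: M3=767/322
back: M2=-272/55−8/55·767/322=-852/161
back: M1=2−3/8·-852/161=1283/322
M: M0=0, M1=1283/322, M2=-852/161, M3=767/322, M4=0
seg 0: a=0, c=M0/2=0, d=(M1−M0)/(6·1)=1283/1932, b=Δ0−h0·(2M0+M1)/6=-3215/1932
seg 1: a=-1, c=M1/2=1283/644, d=(M2−M1)/(6·3)=-2987/5796, b=Δ1−h1·(2M1+M2)/6=317/966
seg 2: a=4, c=M2/2=-426/161, d=(M3−M2)/(6·1)=353/276, b=Δ2−h2·(2M2+M3)/6=-3155/1932
seg 3: a=1, c=M3/2=767/644, d=(M4−M3)/(6·2)=-767/3864, b=Δ3−h3·(2M3+M4)/6=-2983/966
t_q=1/4 → seg 0, τ=1/4; S=0+-3215/1932·τ+0·τ²+1283/1932·τ³=-16719/41216

  seg 0: a=0 b=-3215/1932 c=0 d=1283/1932
  seg 1: a=-1 b=317/966 c=1283/644 d=-2987/5796
  seg 2: a=4 b=-3155/1932 c=-426/161 d=353/276
  seg 3: a=1 b=-2983/966 c=767/644 d=-767/3864
S(1/4) = -16719/41216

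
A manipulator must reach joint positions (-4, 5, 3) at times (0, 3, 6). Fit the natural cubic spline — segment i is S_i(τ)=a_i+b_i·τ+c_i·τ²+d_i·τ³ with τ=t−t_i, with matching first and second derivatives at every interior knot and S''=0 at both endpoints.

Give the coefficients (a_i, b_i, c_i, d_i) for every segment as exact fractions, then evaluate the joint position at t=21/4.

  seg 0: a=-4 b=47/12 c=0 d=-11/108
  seg 1: a=5 b=7/6 c=-11/12 d=11/108
S(21/4) = 1061/256

Δ: Δ0=3, Δ1=-2/3
row 1: diag=12, rhs=-22; c'=1/4, d'=-11/6
back: M1=-11/6
M: M0=0, M1=-11/6, M2=0
seg 0: a=-4, c=M0/2=0, d=(M1−M0)/(6·3)=-11/108, b=Δ0−h0·(2M0+M1)/6=47/12
seg 1: a=5, c=M1/2=-11/12, d=(M2−M1)/(6·3)=11/108, b=Δ1−h1·(2M1+M2)/6=7/6
t_q=21/4 → seg 1, τ=9/4; S=5+7/6·τ+-11/12·τ²+11/108·τ³=1061/256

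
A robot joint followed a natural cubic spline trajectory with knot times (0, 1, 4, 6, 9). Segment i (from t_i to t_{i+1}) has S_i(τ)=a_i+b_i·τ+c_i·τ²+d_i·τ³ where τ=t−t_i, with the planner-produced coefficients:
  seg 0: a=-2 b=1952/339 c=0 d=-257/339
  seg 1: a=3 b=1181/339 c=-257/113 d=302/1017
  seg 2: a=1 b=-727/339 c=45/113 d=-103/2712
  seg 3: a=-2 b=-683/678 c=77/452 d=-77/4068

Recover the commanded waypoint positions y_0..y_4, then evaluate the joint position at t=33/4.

y_0 = S_0(0) = a_0 = -2
y_1 = S_1(0) = a_1 = 3
y_2 = S_2(0) = a_2 = 1
y_3 = S_3(0) = a_3 = -2
y_4 = S_3(3) = -4
t_q=33/4 is in segment 3 (τ=9/4); S_3(τ)=-104713/28928

y_0=-2 y_1=3 y_2=1 y_3=-2 y_4=-4
S(33/4) = -104713/28928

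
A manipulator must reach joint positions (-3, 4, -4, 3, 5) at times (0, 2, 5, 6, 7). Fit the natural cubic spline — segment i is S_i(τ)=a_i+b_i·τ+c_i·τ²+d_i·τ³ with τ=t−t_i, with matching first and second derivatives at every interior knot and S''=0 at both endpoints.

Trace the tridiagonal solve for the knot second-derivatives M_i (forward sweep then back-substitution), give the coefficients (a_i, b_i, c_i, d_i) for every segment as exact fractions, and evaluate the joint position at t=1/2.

Δ: Δ0=7/2, Δ1=-8/3, Δ2=7, Δ3=2
row 1: diag=10, rhs=-37; c'=3/10, d'=-37/10
row 2: denom=8−3·3/10=71/10; d'=(58−3·-37/10)/(71/10)=691/71
row 3: denom=4−1·10/71=274/71; d'=(-30−1·691/71)/(274/71)=-2821/274
back: M3=-2821/274
back: M2=691/71−10/71·-2821/274=1532/137
back: M1=-37/10−3/10·1532/137=-1933/274
M: M0=0, M1=-1933/274, M2=1532/137, M3=-2821/274, M4=0
seg 0: a=-3, c=M0/2=0, d=(M1−M0)/(6·2)=-1933/3288, b=Δ0−h0·(2M0+M1)/6=2405/411
seg 1: a=4, c=M1/2=-1933/548, d=(M2−M1)/(6·3)=4997/4932, b=Δ1−h1·(2M1+M2)/6=-989/822
seg 2: a=-4, c=M2/2=766/137, d=(M3−M2)/(6·1)=-5885/1644, b=Δ2−h2·(2M2+M3)/6=8201/1644
seg 3: a=3, c=M3/2=-2821/548, d=(M4−M3)/(6·1)=2821/1644, b=Δ3−h3·(2M3+M4)/6=4465/822
t_q=1/2 → seg 0, τ=1/2; S=-3+2405/411·τ+0·τ²+-1933/3288·τ³=-1295/8768

  seg 0: a=-3 b=2405/411 c=0 d=-1933/3288
  seg 1: a=4 b=-989/822 c=-1933/548 d=4997/4932
  seg 2: a=-4 b=8201/1644 c=766/137 d=-5885/1644
  seg 3: a=3 b=4465/822 c=-2821/548 d=2821/1644
S(1/2) = -1295/8768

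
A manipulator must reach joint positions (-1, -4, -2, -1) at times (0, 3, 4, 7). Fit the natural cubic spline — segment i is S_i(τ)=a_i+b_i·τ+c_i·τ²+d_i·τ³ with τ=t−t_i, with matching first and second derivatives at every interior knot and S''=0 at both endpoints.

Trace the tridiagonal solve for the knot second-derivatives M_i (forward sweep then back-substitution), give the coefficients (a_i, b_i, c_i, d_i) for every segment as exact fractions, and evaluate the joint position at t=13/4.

Δ: Δ0=-1, Δ1=2, Δ2=1/3
row 1: diag=8, rhs=18; c'=1/8, d'=9/4
row 2: denom=8−1·1/8=63/8; d'=(-10−1·9/4)/(63/8)=-14/9
back: M2=-14/9
back: M1=9/4−1/8·-14/9=22/9
M: M0=0, M1=22/9, M2=-14/9, M3=0
seg 0: a=-1, c=M0/2=0, d=(M1−M0)/(6·3)=11/81, b=Δ0−h0·(2M0+M1)/6=-20/9
seg 1: a=-4, c=M1/2=11/9, d=(M2−M1)/(6·1)=-2/3, b=Δ1−h1·(2M1+M2)/6=13/9
seg 2: a=-2, c=M2/2=-7/9, d=(M3−M2)/(6·3)=7/81, b=Δ2−h2·(2M2+M3)/6=17/9
t_q=13/4 → seg 1, τ=1/4; S=-4+13/9·τ+11/9·τ²+-2/3·τ³=-343/96

  seg 0: a=-1 b=-20/9 c=0 d=11/81
  seg 1: a=-4 b=13/9 c=11/9 d=-2/3
  seg 2: a=-2 b=17/9 c=-7/9 d=7/81
S(13/4) = -343/96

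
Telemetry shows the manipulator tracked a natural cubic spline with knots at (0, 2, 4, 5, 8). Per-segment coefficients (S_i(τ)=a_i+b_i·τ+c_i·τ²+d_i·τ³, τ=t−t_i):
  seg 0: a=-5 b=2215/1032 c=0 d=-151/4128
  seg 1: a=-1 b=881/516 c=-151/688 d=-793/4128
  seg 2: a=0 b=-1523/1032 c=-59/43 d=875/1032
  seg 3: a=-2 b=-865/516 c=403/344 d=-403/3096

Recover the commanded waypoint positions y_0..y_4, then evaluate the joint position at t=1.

y_0 = S_0(0) = a_0 = -5
y_1 = S_1(0) = a_1 = -1
y_2 = S_2(0) = a_2 = 0
y_3 = S_3(0) = a_3 = -2
y_4 = S_3(3) = 0
t_q=1 is in segment 0 (τ=1); S_0(τ)=-3977/1376

y_0=-5 y_1=-1 y_2=0 y_3=-2 y_4=0
S(1) = -3977/1376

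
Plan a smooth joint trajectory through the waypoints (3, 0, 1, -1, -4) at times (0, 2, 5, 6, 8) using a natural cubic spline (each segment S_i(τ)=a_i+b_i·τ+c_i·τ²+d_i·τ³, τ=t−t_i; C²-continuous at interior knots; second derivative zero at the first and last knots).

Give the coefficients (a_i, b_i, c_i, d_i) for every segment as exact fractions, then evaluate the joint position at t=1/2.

  seg 0: a=3 b=-1325/624 c=0 d=389/2496
  seg 1: a=0 b=-79/312 c=389/416 d=-71/288
  seg 2: a=1 b=-1621/1248 c=-267/208 d=727/1248
  seg 3: a=-1 b=-661/312 c=193/416 d=-193/2496
S(1/2) = 13031/6656

Δ: Δ0=-3/2, Δ1=1/3, Δ2=-2, Δ3=-3/2
row 1: diag=10, rhs=11; c'=3/10, d'=11/10
row 2: denom=8−3·3/10=71/10; d'=(-14−3·11/10)/(71/10)=-173/71
row 3: denom=6−1·10/71=416/71; d'=(3−1·-173/71)/(416/71)=193/208
back: M3=193/208
back: M2=-173/71−10/71·193/208=-267/104
back: M1=11/10−3/10·-267/104=389/208
M: M0=0, M1=389/208, M2=-267/104, M3=193/208, M4=0
seg 0: a=3, c=M0/2=0, d=(M1−M0)/(6·2)=389/2496, b=Δ0−h0·(2M0+M1)/6=-1325/624
seg 1: a=0, c=M1/2=389/416, d=(M2−M1)/(6·3)=-71/288, b=Δ1−h1·(2M1+M2)/6=-79/312
seg 2: a=1, c=M2/2=-267/208, d=(M3−M2)/(6·1)=727/1248, b=Δ2−h2·(2M2+M3)/6=-1621/1248
seg 3: a=-1, c=M3/2=193/416, d=(M4−M3)/(6·2)=-193/2496, b=Δ3−h3·(2M3+M4)/6=-661/312
t_q=1/2 → seg 0, τ=1/2; S=3+-1325/624·τ+0·τ²+389/2496·τ³=13031/6656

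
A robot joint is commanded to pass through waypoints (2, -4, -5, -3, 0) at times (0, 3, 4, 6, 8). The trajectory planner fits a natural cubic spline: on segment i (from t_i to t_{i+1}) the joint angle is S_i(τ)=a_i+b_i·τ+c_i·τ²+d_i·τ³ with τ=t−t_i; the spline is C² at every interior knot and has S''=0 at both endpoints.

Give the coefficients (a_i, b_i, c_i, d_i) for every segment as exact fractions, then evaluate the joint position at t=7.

  seg 0: a=2 b=-775/344 c=0 d=29/1032
  seg 1: a=-4 b=-257/172 c=87/344 d=83/344
  seg 2: a=-5 b=-91/344 c=42/43 d=-237/1376
  seg 3: a=-3 b=271/172 c=-39/688 d=13/1376
S(7) = -2025/1376

Δ: Δ0=-2, Δ1=-1, Δ2=1, Δ3=3/2
row 1: diag=8, rhs=6; c'=1/8, d'=3/4
row 2: denom=6−1·1/8=47/8; d'=(12−1·3/4)/(47/8)=90/47
row 3: denom=8−2·16/47=344/47; d'=(3−2·90/47)/(344/47)=-39/344
back: M3=-39/344
back: M2=90/47−16/47·-39/344=84/43
back: M1=3/4−1/8·84/43=87/172
M: M0=0, M1=87/172, M2=84/43, M3=-39/344, M4=0
seg 0: a=2, c=M0/2=0, d=(M1−M0)/(6·3)=29/1032, b=Δ0−h0·(2M0+M1)/6=-775/344
seg 1: a=-4, c=M1/2=87/344, d=(M2−M1)/(6·1)=83/344, b=Δ1−h1·(2M1+M2)/6=-257/172
seg 2: a=-5, c=M2/2=42/43, d=(M3−M2)/(6·2)=-237/1376, b=Δ2−h2·(2M2+M3)/6=-91/344
seg 3: a=-3, c=M3/2=-39/688, d=(M4−M3)/(6·2)=13/1376, b=Δ3−h3·(2M3+M4)/6=271/172
t_q=7 → seg 3, τ=1; S=-3+271/172·τ+-39/688·τ²+13/1376·τ³=-2025/1376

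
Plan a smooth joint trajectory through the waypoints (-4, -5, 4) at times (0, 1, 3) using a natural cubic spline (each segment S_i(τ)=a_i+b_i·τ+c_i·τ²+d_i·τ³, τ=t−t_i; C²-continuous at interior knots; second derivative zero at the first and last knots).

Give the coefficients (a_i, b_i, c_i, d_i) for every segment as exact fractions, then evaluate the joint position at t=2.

Δ: Δ0=-1, Δ1=9/2
row 1: diag=6, rhs=33; c'=1/3, d'=11/2
back: M1=11/2
M: M0=0, M1=11/2, M2=0
seg 0: a=-4, c=M0/2=0, d=(M1−M0)/(6·1)=11/12, b=Δ0−h0·(2M0+M1)/6=-23/12
seg 1: a=-5, c=M1/2=11/4, d=(M2−M1)/(6·2)=-11/24, b=Δ1−h1·(2M1+M2)/6=5/6
t_q=2 → seg 1, τ=1; S=-5+5/6·τ+11/4·τ²+-11/24·τ³=-15/8

  seg 0: a=-4 b=-23/12 c=0 d=11/12
  seg 1: a=-5 b=5/6 c=11/4 d=-11/24
S(2) = -15/8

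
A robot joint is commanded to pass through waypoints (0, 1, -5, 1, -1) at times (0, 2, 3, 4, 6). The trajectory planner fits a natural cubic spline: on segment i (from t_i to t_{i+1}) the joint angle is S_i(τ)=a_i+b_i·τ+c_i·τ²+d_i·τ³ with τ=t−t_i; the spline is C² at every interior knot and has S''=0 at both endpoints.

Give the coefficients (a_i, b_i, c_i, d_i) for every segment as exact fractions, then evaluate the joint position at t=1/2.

Δ: Δ0=1/2, Δ1=-6, Δ2=6, Δ3=-1
row 1: diag=6, rhs=-39; c'=1/6, d'=-13/2
row 2: denom=4−1·1/6=23/6; d'=(72−1·-13/2)/(23/6)=471/23
row 3: denom=6−1·6/23=132/23; d'=(-42−1·471/23)/(132/23)=-479/44
back: M3=-479/44
back: M2=471/23−6/23·-479/44=513/22
back: M1=-13/2−1/6·513/22=-457/44
M: M0=0, M1=-457/44, M2=513/22, M3=-479/44, M4=0
seg 0: a=0, c=M0/2=0, d=(M1−M0)/(6·2)=-457/528, b=Δ0−h0·(2M0+M1)/6=523/132
seg 1: a=1, c=M1/2=-457/88, d=(M2−M1)/(6·1)=1483/264, b=Δ1−h1·(2M1+M2)/6=-212/33
seg 2: a=-5, c=M2/2=513/44, d=(M3−M2)/(6·1)=-1505/264, b=Δ2−h2·(2M2+M3)/6=1/24
seg 3: a=1, c=M3/2=-479/88, d=(M4−M3)/(6·2)=479/528, b=Δ3−h3·(2M3+M4)/6=413/66
t_q=1/2 → seg 0, τ=1/2; S=0+523/132·τ+0·τ²+-457/528·τ³=2637/1408

  seg 0: a=0 b=523/132 c=0 d=-457/528
  seg 1: a=1 b=-212/33 c=-457/88 d=1483/264
  seg 2: a=-5 b=1/24 c=513/44 d=-1505/264
  seg 3: a=1 b=413/66 c=-479/88 d=479/528
S(1/2) = 2637/1408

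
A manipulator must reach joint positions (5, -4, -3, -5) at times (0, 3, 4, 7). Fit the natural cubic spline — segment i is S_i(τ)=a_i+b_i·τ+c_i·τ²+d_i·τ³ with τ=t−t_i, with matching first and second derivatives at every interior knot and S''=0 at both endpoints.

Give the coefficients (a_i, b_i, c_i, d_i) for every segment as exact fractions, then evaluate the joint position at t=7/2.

Δ: Δ0=-3, Δ1=1, Δ2=-2/3
row 1: diag=8, rhs=24; c'=1/8, d'=3
row 2: denom=8−1·1/8=63/8; d'=(-10−1·3)/(63/8)=-104/63
back: M2=-104/63
back: M1=3−1/8·-104/63=202/63
M: M0=0, M1=202/63, M2=-104/63, M3=0
seg 0: a=5, c=M0/2=0, d=(M1−M0)/(6·3)=101/567, b=Δ0−h0·(2M0+M1)/6=-290/63
seg 1: a=-4, c=M1/2=101/63, d=(M2−M1)/(6·1)=-17/21, b=Δ1−h1·(2M1+M2)/6=13/63
seg 2: a=-3, c=M2/2=-52/63, d=(M3−M2)/(6·3)=52/567, b=Δ2−h2·(2M2+M3)/6=62/63
t_q=7/2 → seg 1, τ=1/2; S=-4+13/63·τ+101/63·τ²+-17/21·τ³=-259/72

  seg 0: a=5 b=-290/63 c=0 d=101/567
  seg 1: a=-4 b=13/63 c=101/63 d=-17/21
  seg 2: a=-3 b=62/63 c=-52/63 d=52/567
S(7/2) = -259/72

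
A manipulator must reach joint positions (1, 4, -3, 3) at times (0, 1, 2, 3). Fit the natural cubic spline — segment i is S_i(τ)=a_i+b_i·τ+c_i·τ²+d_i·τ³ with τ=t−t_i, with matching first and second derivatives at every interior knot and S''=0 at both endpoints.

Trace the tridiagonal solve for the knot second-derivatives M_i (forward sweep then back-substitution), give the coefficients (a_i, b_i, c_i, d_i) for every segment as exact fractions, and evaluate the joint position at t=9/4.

Δ: Δ0=3, Δ1=-7, Δ2=6
row 1: diag=4, rhs=-60; c'=1/4, d'=-15
row 2: denom=4−1·1/4=15/4; d'=(78−1·-15)/(15/4)=124/5
back: M2=124/5
back: M1=-15−1/4·124/5=-106/5
M: M0=0, M1=-106/5, M2=124/5, M3=0
seg 0: a=1, c=M0/2=0, d=(M1−M0)/(6·1)=-53/15, b=Δ0−h0·(2M0+M1)/6=98/15
seg 1: a=4, c=M1/2=-53/5, d=(M2−M1)/(6·1)=23/3, b=Δ1−h1·(2M1+M2)/6=-61/15
seg 2: a=-3, c=M2/2=62/5, d=(M3−M2)/(6·1)=-62/15, b=Δ2−h2·(2M2+M3)/6=-34/15
t_q=9/4 → seg 2, τ=1/4; S=-3+-34/15·τ+62/5·τ²+-62/15·τ³=-457/160

  seg 0: a=1 b=98/15 c=0 d=-53/15
  seg 1: a=4 b=-61/15 c=-53/5 d=23/3
  seg 2: a=-3 b=-34/15 c=62/5 d=-62/15
S(9/4) = -457/160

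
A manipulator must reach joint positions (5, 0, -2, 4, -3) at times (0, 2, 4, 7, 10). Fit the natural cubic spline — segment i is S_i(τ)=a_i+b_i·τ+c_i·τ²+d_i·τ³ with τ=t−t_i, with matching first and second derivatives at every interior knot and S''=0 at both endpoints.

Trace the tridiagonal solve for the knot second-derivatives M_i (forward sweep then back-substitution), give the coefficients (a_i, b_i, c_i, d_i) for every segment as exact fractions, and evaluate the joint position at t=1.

Δ: Δ0=-5/2, Δ1=-1, Δ2=2, Δ3=-7/3
row 1: diag=8, rhs=9; c'=1/4, d'=9/8
row 2: denom=10−2·1/4=19/2; d'=(18−2·9/8)/(19/2)=63/38
row 3: denom=12−3·6/19=210/19; d'=(-26−3·63/38)/(210/19)=-1177/420
back: M3=-1177/420
back: M2=63/38−6/19·-1177/420=89/35
back: M1=9/8−1/4·89/35=137/280
M: M0=0, M1=137/280, M2=89/35, M3=-1177/420, M4=0
seg 0: a=5, c=M0/2=0, d=(M1−M0)/(6·2)=137/3360, b=Δ0−h0·(2M0+M1)/6=-2237/840
seg 1: a=0, c=M1/2=137/560, d=(M2−M1)/(6·2)=115/672, b=Δ1−h1·(2M1+M2)/6=-913/420
seg 2: a=-2, c=M2/2=89/70, d=(M3−M2)/(6·3)=-449/1512, b=Δ2−h2·(2M2+M3)/6=103/120
seg 3: a=4, c=M3/2=-1177/840, d=(M4−M3)/(6·3)=1177/7560, b=Δ3−h3·(2M3+M4)/6=197/420
t_q=1 → seg 0, τ=1; S=5+-2237/840·τ+0·τ²+137/3360·τ³=2663/1120

  seg 0: a=5 b=-2237/840 c=0 d=137/3360
  seg 1: a=0 b=-913/420 c=137/560 d=115/672
  seg 2: a=-2 b=103/120 c=89/70 d=-449/1512
  seg 3: a=4 b=197/420 c=-1177/840 d=1177/7560
S(1) = 2663/1120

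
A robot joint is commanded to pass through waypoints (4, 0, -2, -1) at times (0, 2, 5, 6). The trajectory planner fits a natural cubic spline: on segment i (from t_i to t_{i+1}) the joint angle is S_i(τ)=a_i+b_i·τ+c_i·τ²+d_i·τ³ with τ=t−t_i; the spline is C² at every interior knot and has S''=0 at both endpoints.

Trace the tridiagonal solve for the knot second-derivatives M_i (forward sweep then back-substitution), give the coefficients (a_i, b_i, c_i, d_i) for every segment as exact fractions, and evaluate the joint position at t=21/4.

  seg 0: a=4 b=-460/213 c=0 d=17/426
  seg 1: a=0 b=-358/213 c=17/71 d=7/213
  seg 2: a=-2 b=137/213 c=38/71 d=-38/213
S(21/4) = -4109/2272

Δ: Δ0=-2, Δ1=-2/3, Δ2=1
row 1: diag=10, rhs=8; c'=3/10, d'=4/5
row 2: denom=8−3·3/10=71/10; d'=(10−3·4/5)/(71/10)=76/71
back: M2=76/71
back: M1=4/5−3/10·76/71=34/71
M: M0=0, M1=34/71, M2=76/71, M3=0
seg 0: a=4, c=M0/2=0, d=(M1−M0)/(6·2)=17/426, b=Δ0−h0·(2M0+M1)/6=-460/213
seg 1: a=0, c=M1/2=17/71, d=(M2−M1)/(6·3)=7/213, b=Δ1−h1·(2M1+M2)/6=-358/213
seg 2: a=-2, c=M2/2=38/71, d=(M3−M2)/(6·1)=-38/213, b=Δ2−h2·(2M2+M3)/6=137/213
t_q=21/4 → seg 2, τ=1/4; S=-2+137/213·τ+38/71·τ²+-38/213·τ³=-4109/2272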